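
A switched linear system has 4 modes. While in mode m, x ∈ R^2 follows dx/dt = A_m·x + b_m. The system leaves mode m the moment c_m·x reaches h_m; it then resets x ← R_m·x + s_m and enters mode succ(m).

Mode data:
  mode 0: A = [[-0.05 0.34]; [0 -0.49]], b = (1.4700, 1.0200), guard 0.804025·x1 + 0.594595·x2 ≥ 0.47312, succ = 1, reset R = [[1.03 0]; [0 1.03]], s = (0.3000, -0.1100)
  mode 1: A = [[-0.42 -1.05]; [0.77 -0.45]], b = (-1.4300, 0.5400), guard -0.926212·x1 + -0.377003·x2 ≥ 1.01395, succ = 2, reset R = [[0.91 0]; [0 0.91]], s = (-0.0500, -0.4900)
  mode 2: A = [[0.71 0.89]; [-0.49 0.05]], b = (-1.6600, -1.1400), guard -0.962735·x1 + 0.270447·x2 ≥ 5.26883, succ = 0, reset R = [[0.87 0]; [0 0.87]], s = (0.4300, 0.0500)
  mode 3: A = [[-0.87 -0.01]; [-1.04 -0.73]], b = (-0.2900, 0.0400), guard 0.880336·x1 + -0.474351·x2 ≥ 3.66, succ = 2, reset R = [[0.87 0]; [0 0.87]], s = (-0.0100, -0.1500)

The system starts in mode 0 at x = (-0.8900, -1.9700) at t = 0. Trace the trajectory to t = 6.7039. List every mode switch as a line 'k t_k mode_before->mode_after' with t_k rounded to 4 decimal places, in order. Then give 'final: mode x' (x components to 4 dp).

Mode 0: guard c·x = 0.4731 hit at Δt = 1.3021 (t = 1.3021), x⁻ = (0.6321, -0.0590) → reset → x⁺ = (0.9510, -0.1707), jump to mode 1
Mode 1: guard c·x = 1.0139 hit at Δt = 1.3359 (t = 2.6380), x⁻ = (-1.1870, 0.2268) → reset → x⁺ = (-1.1302, -0.2837), jump to mode 2
Mode 2: guard c·x = 5.2688 hit at Δt = 1.0583 (t = 3.6963), x⁻ = (-5.4519, 0.0742) → reset → x⁺ = (-4.3132, 0.1145), jump to mode 0
Mode 0: guard c·x = 0.4731 hit at Δt = 2.0711 (t = 5.7674), x⁻ = (-0.4237, 1.3686) → reset → x⁺ = (-0.1364, 1.2997), jump to mode 1
Mode 1: guard c·x = 1.0139 hit at Δt = 0.5844 (t = 6.3519), x⁻ = (-1.4726, 0.9282) → reset → x⁺ = (-1.3900, 0.3547), jump to mode 2
Mode 2: flow for 0.3520 to horizon, guard not reached → x = (-2.3405, 0.2767)

1 1.3021 0->1
2 2.6380 1->2
3 3.6963 2->0
4 5.7674 0->1
5 6.3519 1->2
final: 2 -2.3405 0.2767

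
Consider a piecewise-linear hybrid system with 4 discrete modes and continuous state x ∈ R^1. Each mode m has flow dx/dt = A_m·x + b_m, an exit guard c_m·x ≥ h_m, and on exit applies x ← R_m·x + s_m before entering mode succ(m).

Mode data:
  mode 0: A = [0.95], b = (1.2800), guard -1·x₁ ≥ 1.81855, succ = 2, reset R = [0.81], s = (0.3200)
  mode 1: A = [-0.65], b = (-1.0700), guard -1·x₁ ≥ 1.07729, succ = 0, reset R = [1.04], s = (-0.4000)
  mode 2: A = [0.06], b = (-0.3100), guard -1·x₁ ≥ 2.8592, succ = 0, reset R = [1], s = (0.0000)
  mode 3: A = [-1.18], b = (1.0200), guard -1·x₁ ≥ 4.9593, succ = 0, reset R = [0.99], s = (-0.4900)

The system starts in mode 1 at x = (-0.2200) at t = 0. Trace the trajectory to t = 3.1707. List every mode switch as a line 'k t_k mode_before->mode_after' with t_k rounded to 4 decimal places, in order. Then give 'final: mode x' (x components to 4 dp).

1 1.4140 1->0
2 2.4686 0->2
final: 2 -1.4249

Mode 1: guard c·x = 1.0773 hit at Δt = 1.4140 (t = 1.4140), x⁻ = (-1.0773) → reset → x⁺ = (-1.5204), jump to mode 0
Mode 0: guard c·x = 1.8186 hit at Δt = 1.0546 (t = 2.4686), x⁻ = (-1.8185) → reset → x⁺ = (-1.1530), jump to mode 2
Mode 2: flow for 0.7021 to horizon, guard not reached → x = (-1.4249)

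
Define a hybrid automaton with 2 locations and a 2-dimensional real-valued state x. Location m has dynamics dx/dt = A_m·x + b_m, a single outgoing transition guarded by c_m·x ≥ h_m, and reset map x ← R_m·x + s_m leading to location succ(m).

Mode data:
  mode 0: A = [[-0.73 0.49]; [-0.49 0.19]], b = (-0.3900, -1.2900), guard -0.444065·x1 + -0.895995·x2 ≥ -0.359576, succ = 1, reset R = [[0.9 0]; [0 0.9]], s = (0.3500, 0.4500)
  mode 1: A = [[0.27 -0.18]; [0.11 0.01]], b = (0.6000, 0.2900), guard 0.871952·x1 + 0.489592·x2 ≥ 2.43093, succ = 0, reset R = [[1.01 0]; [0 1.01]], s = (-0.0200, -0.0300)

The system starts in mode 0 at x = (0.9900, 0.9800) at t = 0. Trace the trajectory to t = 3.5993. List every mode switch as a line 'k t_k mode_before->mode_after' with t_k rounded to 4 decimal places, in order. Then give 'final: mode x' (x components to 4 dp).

1 0.5539 0->1
2 2.0019 1->0
3 2.6900 0->1
final: 1 2.3324 0.7388

Mode 0: guard c·x = -0.3596 hit at Δt = 0.5539 (t = 0.5539), x⁻ = (0.5974, 0.1053) → reset → x⁺ = (0.8876, 0.5447), jump to mode 1
Mode 1: guard c·x = 2.4309 hit at Δt = 1.4480 (t = 2.0019), x⁻ = (2.1076, 1.2116) → reset → x⁺ = (2.1087, 1.1938), jump to mode 0
Mode 0: guard c·x = -0.3596 hit at Δt = 0.6881 (t = 2.6900), x⁻ = (1.1807, -0.1839) → reset → x⁺ = (1.4126, 0.2845), jump to mode 1
Mode 1: flow for 0.9093 to horizon, guard not reached → x = (2.3324, 0.7388)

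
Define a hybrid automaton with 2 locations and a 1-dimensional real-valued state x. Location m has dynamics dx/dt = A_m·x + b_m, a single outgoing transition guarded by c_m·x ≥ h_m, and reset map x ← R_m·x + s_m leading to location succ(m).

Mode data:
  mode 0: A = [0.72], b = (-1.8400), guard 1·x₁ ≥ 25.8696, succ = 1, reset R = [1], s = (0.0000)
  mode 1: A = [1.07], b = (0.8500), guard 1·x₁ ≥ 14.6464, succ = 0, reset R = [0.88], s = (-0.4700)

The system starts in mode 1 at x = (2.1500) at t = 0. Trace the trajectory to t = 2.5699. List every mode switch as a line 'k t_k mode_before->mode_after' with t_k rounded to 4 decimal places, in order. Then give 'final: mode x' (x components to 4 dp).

Mode 1: guard c·x = 14.6464 hit at Δt = 1.5487 (t = 1.5487), x⁻ = (14.6464) → reset → x⁺ = (12.4188), jump to mode 0
Mode 0: flow for 1.0212 to horizon, guard not reached → x = (23.1307)

1 1.5487 1->0
final: 0 23.1307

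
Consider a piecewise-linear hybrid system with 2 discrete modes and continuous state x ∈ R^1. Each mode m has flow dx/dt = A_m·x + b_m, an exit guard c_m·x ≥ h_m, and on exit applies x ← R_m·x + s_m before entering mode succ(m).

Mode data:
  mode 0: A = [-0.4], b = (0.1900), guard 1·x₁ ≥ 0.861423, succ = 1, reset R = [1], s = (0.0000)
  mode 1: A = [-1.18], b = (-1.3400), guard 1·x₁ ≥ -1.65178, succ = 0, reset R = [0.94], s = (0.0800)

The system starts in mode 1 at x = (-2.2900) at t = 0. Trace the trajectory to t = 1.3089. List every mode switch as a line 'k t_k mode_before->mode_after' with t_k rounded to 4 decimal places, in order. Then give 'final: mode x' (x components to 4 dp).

Mode 1: guard c·x = -1.6518 hit at Δt = 0.6821 (t = 0.6821), x⁻ = (-1.6518) → reset → x⁺ = (-1.4727), jump to mode 0
Mode 0: flow for 0.6268 to horizon, guard not reached → x = (-1.0408)

1 0.6821 1->0
final: 0 -1.0408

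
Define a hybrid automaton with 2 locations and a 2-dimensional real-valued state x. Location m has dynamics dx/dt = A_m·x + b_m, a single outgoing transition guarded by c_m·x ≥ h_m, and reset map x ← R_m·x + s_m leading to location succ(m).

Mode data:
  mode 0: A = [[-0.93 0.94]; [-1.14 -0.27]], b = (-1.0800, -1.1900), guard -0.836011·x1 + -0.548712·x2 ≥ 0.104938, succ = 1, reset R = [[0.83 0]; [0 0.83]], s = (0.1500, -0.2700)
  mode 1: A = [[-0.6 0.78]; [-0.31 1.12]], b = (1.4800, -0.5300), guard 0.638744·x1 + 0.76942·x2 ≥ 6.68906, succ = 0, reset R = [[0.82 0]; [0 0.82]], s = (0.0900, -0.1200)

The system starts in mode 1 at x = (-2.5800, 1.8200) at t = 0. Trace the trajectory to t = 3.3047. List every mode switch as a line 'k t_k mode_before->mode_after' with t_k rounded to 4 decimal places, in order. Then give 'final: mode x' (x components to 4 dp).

Mode 1: guard c·x = 6.6891 hit at Δt = 1.2476 (t = 1.2476), x⁻ = (2.8301, 6.3442) → reset → x⁺ = (2.4107, 5.0822), jump to mode 0
Mode 0: guard c·x = 0.1049 hit at Δt = 1.5711 (t = 2.8187), x⁻ = (0.3791, -0.7688) → reset → x⁺ = (0.4646, -0.9081), jump to mode 1
Mode 1: flow for 0.4860 to horizon, guard not reached → x = (0.4989, -2.0106)

1 1.2476 1->0
2 2.8187 0->1
final: 1 0.4989 -2.0106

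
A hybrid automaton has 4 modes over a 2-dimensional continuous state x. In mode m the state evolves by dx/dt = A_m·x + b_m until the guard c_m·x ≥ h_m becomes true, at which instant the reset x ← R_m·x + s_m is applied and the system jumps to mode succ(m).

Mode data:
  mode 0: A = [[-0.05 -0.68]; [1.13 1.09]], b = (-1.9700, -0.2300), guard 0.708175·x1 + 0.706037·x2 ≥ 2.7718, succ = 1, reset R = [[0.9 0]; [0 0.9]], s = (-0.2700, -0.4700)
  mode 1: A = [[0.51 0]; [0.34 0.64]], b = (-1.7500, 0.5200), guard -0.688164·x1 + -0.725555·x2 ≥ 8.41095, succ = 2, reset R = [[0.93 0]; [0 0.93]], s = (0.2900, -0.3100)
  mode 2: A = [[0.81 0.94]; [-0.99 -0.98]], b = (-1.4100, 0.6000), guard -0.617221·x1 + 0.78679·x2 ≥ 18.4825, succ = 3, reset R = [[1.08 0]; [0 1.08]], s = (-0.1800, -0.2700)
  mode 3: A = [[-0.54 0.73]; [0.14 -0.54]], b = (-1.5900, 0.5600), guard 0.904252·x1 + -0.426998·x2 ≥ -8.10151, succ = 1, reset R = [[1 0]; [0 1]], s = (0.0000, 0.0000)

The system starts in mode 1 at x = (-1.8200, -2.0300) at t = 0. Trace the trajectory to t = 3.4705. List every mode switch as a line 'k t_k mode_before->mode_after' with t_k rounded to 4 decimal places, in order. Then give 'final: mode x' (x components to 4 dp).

Mode 1: guard c·x = 8.4109 hit at Δt = 1.2056 (t = 1.2056), x⁻ = (-6.2805, -5.6356) → reset → x⁺ = (-5.5508, -5.5511), jump to mode 2
Mode 2: guard c·x = 18.4825 hit at Δt = 1.3392 (t = 2.5448), x⁻ = (-18.3842, 9.0689) → reset → x⁺ = (-20.0350, 9.5245), jump to mode 3
Mode 3: flow for 0.9257 to horizon, guard not reached → x = (-9.7738, 4.7782)

1 1.2056 1->2
2 2.5448 2->3
final: 3 -9.7738 4.7782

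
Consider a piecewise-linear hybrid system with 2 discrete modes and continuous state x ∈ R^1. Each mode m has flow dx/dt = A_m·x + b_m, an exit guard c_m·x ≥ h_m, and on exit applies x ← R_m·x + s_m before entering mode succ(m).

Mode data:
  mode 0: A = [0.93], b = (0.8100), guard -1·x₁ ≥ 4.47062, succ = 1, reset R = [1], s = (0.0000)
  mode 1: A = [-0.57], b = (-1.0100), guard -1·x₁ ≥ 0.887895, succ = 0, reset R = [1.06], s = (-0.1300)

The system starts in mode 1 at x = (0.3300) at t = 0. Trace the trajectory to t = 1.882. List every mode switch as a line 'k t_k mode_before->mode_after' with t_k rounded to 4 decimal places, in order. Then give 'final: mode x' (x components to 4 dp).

Mode 1: guard c·x = 0.8879 hit at Δt = 1.5195 (t = 1.5195), x⁻ = (-0.8879) → reset → x⁺ = (-1.0712), jump to mode 0
Mode 0: flow for 0.3625 to horizon, guard not reached → x = (-1.1514)

1 1.5195 1->0
final: 0 -1.1514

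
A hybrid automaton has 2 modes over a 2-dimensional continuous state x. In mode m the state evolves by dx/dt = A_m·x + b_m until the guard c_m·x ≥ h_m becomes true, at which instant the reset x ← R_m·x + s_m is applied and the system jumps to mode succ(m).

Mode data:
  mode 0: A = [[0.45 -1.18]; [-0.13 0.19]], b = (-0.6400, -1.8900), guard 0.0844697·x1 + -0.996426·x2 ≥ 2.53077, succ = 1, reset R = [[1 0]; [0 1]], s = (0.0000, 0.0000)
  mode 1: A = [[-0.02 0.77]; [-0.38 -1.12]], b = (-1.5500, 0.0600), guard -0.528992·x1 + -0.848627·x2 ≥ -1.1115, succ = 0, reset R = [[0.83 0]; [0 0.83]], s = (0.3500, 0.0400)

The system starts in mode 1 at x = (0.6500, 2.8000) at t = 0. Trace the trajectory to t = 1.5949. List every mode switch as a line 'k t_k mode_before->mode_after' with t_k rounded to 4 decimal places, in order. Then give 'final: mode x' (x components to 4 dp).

1 0.8264 1->0
final: 0 0.2546 -0.5915

Mode 1: guard c·x = -1.1115 hit at Δt = 0.8264 (t = 0.8264), x⁻ = (0.4805, 1.0102) → reset → x⁺ = (0.7488, 0.8785), jump to mode 0
Mode 0: flow for 0.7685 to horizon, guard not reached → x = (0.2546, -0.5915)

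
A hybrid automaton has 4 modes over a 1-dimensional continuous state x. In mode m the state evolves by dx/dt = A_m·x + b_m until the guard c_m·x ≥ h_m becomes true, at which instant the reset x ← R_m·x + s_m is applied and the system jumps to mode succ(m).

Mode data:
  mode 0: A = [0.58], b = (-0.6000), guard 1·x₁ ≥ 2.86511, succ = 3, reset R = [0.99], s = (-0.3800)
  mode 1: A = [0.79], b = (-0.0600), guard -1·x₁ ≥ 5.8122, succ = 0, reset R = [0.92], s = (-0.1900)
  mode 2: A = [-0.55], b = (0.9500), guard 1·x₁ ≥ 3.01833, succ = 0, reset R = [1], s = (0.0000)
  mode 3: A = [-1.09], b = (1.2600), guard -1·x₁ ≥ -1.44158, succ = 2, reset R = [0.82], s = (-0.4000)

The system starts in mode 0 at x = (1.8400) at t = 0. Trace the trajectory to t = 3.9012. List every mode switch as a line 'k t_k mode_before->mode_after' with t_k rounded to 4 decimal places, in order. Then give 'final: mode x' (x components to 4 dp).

1 1.4154 0->3
2 2.8061 3->2
final: 2 1.2097

Mode 0: guard c·x = 2.8651 hit at Δt = 1.4154 (t = 1.4154), x⁻ = (2.8651) → reset → x⁺ = (2.4565), jump to mode 3
Mode 3: guard c·x = -1.4416 hit at Δt = 1.3907 (t = 2.8061), x⁻ = (1.4416) → reset → x⁺ = (0.7821), jump to mode 2
Mode 2: flow for 1.0951 to horizon, guard not reached → x = (1.2097)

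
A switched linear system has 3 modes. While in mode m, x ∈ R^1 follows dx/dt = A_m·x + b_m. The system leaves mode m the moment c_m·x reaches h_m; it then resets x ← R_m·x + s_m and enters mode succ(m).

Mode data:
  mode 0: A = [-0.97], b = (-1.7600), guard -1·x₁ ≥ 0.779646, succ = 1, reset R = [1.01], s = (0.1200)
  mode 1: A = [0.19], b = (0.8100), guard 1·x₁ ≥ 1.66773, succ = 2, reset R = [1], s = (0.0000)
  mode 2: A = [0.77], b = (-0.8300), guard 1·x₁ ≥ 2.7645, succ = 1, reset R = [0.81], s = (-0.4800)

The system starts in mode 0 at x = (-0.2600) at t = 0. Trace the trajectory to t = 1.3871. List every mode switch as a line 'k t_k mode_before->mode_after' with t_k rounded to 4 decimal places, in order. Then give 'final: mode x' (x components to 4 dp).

Mode 0: guard c·x = 0.7796 hit at Δt = 0.4195 (t = 0.4195), x⁻ = (-0.7796) → reset → x⁺ = (-0.6674), jump to mode 1
Mode 1: flow for 0.9676 to horizon, guard not reached → x = (0.0583)

1 0.4195 0->1
final: 1 0.0583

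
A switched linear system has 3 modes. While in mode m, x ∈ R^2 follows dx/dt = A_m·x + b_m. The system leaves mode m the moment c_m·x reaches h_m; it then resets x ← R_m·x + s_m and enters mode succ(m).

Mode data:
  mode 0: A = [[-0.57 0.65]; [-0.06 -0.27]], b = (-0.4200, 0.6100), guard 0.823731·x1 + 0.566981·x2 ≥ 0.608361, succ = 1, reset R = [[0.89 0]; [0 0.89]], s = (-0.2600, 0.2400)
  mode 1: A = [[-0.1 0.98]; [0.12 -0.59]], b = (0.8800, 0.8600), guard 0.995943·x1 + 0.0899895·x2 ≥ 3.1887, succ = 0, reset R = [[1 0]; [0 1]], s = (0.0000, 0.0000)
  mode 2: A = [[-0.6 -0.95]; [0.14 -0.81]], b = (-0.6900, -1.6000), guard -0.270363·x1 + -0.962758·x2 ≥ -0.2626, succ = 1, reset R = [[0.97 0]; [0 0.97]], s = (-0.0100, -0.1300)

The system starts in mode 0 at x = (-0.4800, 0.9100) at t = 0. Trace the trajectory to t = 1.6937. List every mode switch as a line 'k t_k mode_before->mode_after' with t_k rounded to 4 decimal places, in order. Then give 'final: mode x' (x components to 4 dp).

Mode 0: guard c·x = 0.6084 hit at Δt = 0.8843 (t = 0.8843), x⁻ = (-0.0941, 1.2097) → reset → x⁺ = (-0.3437, 1.3166), jump to mode 1
Mode 1: flow for 0.8094 to horizon, guard not reached → x = (1.4014, 1.4167)

1 0.8843 0->1
final: 1 1.4014 1.4167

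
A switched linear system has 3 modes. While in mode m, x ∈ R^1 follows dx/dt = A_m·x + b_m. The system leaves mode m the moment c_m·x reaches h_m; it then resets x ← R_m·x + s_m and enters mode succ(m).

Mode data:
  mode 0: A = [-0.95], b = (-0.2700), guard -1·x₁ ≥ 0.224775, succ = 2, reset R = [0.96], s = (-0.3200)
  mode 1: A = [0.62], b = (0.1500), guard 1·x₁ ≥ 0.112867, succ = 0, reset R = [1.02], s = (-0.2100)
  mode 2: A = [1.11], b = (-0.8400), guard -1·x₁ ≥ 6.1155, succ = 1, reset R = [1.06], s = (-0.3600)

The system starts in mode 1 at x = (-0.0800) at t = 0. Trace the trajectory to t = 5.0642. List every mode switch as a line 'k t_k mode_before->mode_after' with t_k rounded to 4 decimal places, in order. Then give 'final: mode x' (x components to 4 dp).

Mode 1: guard c·x = 0.1129 hit at Δt = 1.2651 (t = 1.2651), x⁻ = (0.1129) → reset → x⁺ = (-0.0949), jump to mode 0
Mode 0: guard c·x = 0.2248 hit at Δt = 1.2196 (t = 2.4847), x⁻ = (-0.2248) → reset → x⁺ = (-0.5358), jump to mode 2
Mode 2: guard c·x = 6.1155 hit at Δt = 1.5053 (t = 3.9900), x⁻ = (-6.1155) → reset → x⁺ = (-6.8424), jump to mode 1
Mode 1: flow for 1.0742 to horizon, guard not reached → x = (-13.0894)

1 1.2651 1->0
2 2.4847 0->2
3 3.9900 2->1
final: 1 -13.0894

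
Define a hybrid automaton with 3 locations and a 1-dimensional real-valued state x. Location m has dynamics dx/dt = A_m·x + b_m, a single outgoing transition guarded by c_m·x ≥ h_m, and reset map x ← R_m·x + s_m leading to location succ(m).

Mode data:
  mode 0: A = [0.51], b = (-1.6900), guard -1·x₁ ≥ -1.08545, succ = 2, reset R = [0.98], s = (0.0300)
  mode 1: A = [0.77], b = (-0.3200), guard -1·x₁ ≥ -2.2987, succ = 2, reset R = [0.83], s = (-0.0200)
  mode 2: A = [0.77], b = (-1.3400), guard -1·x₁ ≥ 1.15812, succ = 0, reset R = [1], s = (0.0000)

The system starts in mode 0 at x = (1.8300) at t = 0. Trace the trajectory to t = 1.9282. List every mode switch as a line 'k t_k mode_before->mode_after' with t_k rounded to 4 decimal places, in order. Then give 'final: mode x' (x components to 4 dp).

Mode 0: guard c·x = -1.0855 hit at Δt = 0.7974 (t = 0.7974), x⁻ = (1.0855) → reset → x⁺ = (1.0937), jump to mode 2
Mode 2: flow for 1.1308 to horizon, guard not reached → x = (0.1960)

1 0.7974 0->2
final: 2 0.1960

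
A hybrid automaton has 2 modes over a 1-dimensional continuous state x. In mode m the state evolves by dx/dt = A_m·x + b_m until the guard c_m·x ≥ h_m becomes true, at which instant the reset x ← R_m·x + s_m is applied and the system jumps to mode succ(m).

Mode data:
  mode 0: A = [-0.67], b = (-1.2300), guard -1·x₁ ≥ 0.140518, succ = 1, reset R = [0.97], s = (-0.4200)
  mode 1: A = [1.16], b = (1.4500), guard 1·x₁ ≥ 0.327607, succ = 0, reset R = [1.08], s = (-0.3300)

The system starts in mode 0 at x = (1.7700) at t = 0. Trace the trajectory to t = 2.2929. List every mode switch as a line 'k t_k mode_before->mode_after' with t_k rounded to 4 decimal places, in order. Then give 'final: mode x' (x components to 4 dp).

Mode 0: guard c·x = 0.1405 hit at Δt = 1.1264 (t = 1.1264), x⁻ = (-0.1405) → reset → x⁺ = (-0.5563), jump to mode 1
Mode 1: guard c·x = 0.3276 hit at Δt = 0.7083 (t = 1.8347), x⁻ = (0.3276) → reset → x⁺ = (0.0238), jump to mode 0
Mode 0: guard c·x = 0.1405 hit at Δt = 0.1381 (t = 1.9728), x⁻ = (-0.1405) → reset → x⁺ = (-0.5563), jump to mode 1
Mode 1: flow for 0.3201 to horizon, guard not reached → x = (-0.2444)

1 1.1264 0->1
2 1.8347 1->0
3 1.9728 0->1
final: 1 -0.2444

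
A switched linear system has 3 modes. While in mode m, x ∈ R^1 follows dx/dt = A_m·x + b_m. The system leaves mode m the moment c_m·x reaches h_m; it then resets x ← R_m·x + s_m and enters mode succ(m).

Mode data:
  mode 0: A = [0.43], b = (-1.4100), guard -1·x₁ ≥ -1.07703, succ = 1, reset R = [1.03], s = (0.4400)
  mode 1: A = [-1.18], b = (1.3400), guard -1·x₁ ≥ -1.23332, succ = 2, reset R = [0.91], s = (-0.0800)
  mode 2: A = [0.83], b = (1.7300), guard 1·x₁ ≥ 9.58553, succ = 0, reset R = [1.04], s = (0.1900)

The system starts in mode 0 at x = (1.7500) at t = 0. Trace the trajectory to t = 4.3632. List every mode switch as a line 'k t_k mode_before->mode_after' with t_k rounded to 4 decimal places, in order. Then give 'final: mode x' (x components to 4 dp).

1 0.8482 0->1
2 2.0711 1->2
3 3.6579 2->0
final: 0 12.5962

Mode 0: guard c·x = -1.0770 hit at Δt = 0.8482 (t = 0.8482), x⁻ = (1.0770) → reset → x⁺ = (1.5493), jump to mode 1
Mode 1: guard c·x = -1.2333 hit at Δt = 1.2229 (t = 2.0711), x⁻ = (1.2333) → reset → x⁺ = (1.0423), jump to mode 2
Mode 2: guard c·x = 9.5855 hit at Δt = 1.5868 (t = 3.6579), x⁻ = (9.5855) → reset → x⁺ = (10.1590), jump to mode 0
Mode 0: flow for 0.7053 to horizon, guard not reached → x = (12.5962)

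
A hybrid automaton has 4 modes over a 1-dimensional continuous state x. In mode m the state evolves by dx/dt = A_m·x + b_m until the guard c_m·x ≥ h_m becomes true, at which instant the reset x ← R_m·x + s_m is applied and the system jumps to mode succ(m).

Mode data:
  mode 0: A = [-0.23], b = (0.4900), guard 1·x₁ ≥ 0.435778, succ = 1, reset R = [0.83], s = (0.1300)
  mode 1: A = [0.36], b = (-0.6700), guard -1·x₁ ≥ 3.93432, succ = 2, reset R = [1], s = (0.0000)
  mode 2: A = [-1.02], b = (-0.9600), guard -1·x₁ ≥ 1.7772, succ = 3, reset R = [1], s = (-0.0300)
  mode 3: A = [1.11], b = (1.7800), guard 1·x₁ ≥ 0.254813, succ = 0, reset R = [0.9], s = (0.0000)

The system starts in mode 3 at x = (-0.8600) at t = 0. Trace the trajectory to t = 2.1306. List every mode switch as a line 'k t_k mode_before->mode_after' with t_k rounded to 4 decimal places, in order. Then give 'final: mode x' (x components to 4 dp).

Mode 3: guard c·x = 0.2548 hit at Δt = 0.8252 (t = 0.8252), x⁻ = (0.2548) → reset → x⁺ = (0.2293), jump to mode 0
Mode 0: guard c·x = 0.4358 hit at Δt = 0.4998 (t = 1.3250), x⁻ = (0.4358) → reset → x⁺ = (0.4917), jump to mode 1
Mode 1: flow for 0.8056 to horizon, guard not reached → x = (0.0310)

1 0.8252 3->0
2 1.3250 0->1
final: 1 0.0310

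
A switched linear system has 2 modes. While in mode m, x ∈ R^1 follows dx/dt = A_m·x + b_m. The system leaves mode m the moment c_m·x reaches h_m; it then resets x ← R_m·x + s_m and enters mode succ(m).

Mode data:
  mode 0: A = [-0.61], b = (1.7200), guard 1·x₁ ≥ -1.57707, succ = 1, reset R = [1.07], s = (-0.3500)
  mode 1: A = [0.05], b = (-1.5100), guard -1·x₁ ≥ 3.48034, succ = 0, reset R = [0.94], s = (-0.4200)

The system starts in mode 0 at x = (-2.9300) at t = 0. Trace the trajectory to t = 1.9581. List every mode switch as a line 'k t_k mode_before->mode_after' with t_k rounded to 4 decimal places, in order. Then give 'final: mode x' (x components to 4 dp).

1 0.4398 0->1
2 1.3155 1->0
final: 0 -1.5800

Mode 0: guard c·x = -1.5771 hit at Δt = 0.4398 (t = 0.4398), x⁻ = (-1.5771) → reset → x⁺ = (-2.0375), jump to mode 1
Mode 1: guard c·x = 3.4803 hit at Δt = 0.8757 (t = 1.3155), x⁻ = (-3.4803) → reset → x⁺ = (-3.6915), jump to mode 0
Mode 0: flow for 0.6426 to horizon, guard not reached → x = (-1.5800)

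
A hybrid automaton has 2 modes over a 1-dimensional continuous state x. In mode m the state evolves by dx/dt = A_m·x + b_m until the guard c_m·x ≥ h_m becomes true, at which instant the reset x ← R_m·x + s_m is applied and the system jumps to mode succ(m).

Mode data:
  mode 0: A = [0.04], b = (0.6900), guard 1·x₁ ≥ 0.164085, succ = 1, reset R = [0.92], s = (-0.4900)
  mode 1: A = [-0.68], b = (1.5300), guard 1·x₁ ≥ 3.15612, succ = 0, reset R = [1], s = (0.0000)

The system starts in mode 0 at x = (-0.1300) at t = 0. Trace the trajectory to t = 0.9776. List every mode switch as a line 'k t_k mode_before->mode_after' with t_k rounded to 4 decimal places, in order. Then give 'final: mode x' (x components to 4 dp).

Mode 0: guard c·x = 0.1641 hit at Δt = 0.4258 (t = 0.4258), x⁻ = (0.1641) → reset → x⁺ = (-0.3390), jump to mode 1
Mode 1: flow for 0.5518 to horizon, guard not reached → x = (0.4710)

1 0.4258 0->1
final: 1 0.4710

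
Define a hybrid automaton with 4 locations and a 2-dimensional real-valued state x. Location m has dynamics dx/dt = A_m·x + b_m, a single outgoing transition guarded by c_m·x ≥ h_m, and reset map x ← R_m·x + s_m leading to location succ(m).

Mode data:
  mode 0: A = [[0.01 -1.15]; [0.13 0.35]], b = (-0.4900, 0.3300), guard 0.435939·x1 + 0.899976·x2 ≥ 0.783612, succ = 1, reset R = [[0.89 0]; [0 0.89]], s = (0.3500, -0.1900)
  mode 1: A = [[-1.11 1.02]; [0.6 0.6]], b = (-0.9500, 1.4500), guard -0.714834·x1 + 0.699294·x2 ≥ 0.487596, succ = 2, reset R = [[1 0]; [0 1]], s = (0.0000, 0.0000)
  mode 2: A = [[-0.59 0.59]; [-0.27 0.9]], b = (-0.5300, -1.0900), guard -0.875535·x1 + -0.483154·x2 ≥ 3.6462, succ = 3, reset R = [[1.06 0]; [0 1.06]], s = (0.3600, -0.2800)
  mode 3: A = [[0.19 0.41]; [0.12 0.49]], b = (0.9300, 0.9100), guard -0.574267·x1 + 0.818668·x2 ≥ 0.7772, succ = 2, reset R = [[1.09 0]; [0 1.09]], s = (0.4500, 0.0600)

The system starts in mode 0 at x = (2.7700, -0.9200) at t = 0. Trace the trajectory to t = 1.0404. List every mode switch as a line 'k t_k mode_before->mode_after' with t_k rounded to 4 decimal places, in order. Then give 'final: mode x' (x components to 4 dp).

1 0.6910 0->1
final: 1 1.7477 0.2056

Mode 0: guard c·x = 0.7836 hit at Δt = 0.6910 (t = 0.6910), x⁻ = (3.0685, -0.6157) → reset → x⁺ = (3.0810, -0.7379), jump to mode 1
Mode 1: flow for 0.3494 to horizon, guard not reached → x = (1.7477, 0.2056)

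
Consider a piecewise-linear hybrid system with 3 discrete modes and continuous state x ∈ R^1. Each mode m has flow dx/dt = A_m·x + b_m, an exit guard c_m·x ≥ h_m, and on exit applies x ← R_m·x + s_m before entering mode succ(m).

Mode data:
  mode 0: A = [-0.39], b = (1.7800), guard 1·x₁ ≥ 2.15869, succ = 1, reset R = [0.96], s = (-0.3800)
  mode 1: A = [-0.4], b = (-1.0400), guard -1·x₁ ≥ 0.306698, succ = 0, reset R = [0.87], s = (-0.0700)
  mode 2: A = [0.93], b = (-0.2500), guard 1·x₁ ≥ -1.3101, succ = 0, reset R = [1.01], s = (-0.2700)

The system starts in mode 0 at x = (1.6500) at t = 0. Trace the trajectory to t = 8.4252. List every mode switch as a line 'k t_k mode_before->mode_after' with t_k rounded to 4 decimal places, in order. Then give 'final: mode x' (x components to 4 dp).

1 0.4919 0->1
2 2.0590 1->0
3 3.8839 0->1
4 5.4510 1->0
5 7.2759 0->1
final: 1 0.1104

Mode 0: guard c·x = 2.1587 hit at Δt = 0.4919 (t = 0.4919), x⁻ = (2.1587) → reset → x⁺ = (1.6923), jump to mode 1
Mode 1: guard c·x = 0.3067 hit at Δt = 1.5671 (t = 2.0590), x⁻ = (-0.3067) → reset → x⁺ = (-0.3368), jump to mode 0
Mode 0: guard c·x = 2.1587 hit at Δt = 1.8249 (t = 3.8839), x⁻ = (2.1587) → reset → x⁺ = (1.6923), jump to mode 1
Mode 1: guard c·x = 0.3067 hit at Δt = 1.5671 (t = 5.4510), x⁻ = (-0.3067) → reset → x⁺ = (-0.3368), jump to mode 0
Mode 0: guard c·x = 2.1587 hit at Δt = 1.8249 (t = 7.2759), x⁻ = (2.1587) → reset → x⁺ = (1.6923), jump to mode 1
Mode 1: flow for 1.1493 to horizon, guard not reached → x = (0.1104)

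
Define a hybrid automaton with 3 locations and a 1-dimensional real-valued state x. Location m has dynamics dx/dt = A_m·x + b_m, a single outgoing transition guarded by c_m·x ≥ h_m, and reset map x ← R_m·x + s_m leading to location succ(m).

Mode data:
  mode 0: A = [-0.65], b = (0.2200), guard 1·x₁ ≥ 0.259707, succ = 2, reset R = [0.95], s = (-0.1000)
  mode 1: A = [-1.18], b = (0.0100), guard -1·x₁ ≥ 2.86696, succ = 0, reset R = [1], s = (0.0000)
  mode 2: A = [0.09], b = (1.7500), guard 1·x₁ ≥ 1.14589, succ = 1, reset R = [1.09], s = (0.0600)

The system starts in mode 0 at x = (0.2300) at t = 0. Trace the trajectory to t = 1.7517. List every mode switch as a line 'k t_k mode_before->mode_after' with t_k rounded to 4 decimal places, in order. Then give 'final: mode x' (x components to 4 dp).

1 0.4924 0->2
2 1.0451 2->1
final: 1 0.5734

Mode 0: guard c·x = 0.2597 hit at Δt = 0.4924 (t = 0.4924), x⁻ = (0.2597) → reset → x⁺ = (0.1467), jump to mode 2
Mode 2: guard c·x = 1.1459 hit at Δt = 0.5527 (t = 1.0451), x⁻ = (1.1459) → reset → x⁺ = (1.3090), jump to mode 1
Mode 1: flow for 0.7066 to horizon, guard not reached → x = (0.5734)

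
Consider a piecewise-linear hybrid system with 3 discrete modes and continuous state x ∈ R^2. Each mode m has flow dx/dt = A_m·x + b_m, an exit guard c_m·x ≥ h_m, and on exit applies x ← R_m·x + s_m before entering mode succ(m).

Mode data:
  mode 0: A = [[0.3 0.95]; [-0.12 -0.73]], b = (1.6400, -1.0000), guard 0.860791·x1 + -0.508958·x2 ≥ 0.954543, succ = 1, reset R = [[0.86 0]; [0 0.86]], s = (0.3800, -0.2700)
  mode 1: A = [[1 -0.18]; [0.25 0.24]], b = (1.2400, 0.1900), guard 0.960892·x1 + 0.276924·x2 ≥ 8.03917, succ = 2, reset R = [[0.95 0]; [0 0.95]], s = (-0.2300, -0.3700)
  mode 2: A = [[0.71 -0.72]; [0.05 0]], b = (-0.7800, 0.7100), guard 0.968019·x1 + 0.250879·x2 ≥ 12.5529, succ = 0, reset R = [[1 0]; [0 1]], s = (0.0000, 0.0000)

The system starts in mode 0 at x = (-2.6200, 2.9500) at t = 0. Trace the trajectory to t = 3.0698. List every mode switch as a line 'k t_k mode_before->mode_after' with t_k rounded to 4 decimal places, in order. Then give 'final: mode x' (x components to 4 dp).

1 1.3643 0->1
2 2.6040 1->2
final: 2 9.1436 1.6783

Mode 0: guard c·x = 0.9545 hit at Δt = 1.3643 (t = 1.3643), x⁻ = (1.2555, 0.2479) → reset → x⁺ = (1.4597, -0.0568), jump to mode 1
Mode 1: guard c·x = 8.0392 hit at Δt = 1.2397 (t = 2.6040), x⁻ = (7.9031, 1.6076) → reset → x⁺ = (7.2779, 1.1572), jump to mode 2
Mode 2: flow for 0.4658 to horizon, guard not reached → x = (9.1436, 1.6783)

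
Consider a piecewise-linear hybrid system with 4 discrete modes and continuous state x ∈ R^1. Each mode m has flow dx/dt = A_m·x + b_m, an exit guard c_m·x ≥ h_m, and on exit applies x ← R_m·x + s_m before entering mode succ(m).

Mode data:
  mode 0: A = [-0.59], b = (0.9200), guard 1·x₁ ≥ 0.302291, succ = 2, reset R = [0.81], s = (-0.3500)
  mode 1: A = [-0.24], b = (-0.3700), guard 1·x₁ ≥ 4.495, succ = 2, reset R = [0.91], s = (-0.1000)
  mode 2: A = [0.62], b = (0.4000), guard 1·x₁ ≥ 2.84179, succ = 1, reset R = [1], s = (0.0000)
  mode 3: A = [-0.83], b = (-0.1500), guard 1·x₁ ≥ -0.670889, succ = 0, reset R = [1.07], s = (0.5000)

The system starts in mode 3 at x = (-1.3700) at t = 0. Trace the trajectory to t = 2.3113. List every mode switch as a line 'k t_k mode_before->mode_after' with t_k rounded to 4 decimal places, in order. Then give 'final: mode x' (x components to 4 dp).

1 1.0679 3->0
2 1.6548 0->2
final: 2 0.1661

Mode 3: guard c·x = -0.6709 hit at Δt = 1.0679 (t = 1.0679), x⁻ = (-0.6709) → reset → x⁺ = (-0.2179), jump to mode 0
Mode 0: guard c·x = 0.3023 hit at Δt = 0.5869 (t = 1.6548), x⁻ = (0.3023) → reset → x⁺ = (-0.1051), jump to mode 2
Mode 2: flow for 0.6565 to horizon, guard not reached → x = (0.1661)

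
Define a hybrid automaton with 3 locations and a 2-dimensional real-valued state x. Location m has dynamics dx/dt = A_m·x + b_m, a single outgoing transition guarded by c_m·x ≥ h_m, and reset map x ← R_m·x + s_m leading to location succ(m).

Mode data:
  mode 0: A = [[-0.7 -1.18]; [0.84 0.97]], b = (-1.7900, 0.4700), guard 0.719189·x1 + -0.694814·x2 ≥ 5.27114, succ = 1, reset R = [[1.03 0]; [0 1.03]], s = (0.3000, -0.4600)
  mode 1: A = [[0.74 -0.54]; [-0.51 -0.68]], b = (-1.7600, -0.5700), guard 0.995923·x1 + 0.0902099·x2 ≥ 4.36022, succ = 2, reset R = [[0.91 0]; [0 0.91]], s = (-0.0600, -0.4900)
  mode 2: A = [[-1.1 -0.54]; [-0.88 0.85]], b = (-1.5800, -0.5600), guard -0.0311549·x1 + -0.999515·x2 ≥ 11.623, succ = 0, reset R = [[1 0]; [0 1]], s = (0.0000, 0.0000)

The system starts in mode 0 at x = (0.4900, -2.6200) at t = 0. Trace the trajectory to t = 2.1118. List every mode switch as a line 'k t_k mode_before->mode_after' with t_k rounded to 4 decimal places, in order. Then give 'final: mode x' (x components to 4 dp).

Mode 0: guard c·x = 5.2711 hit at Δt = 1.1740 (t = 1.1740), x⁻ = (2.4831, -5.0162) → reset → x⁺ = (2.8576, -5.6267), jump to mode 1
Mode 1: guard c·x = 4.3602 hit at Δt = 0.5066 (t = 1.6806), x⁻ = (4.8377, -5.0739) → reset → x⁺ = (4.3423, -5.1072), jump to mode 2
Mode 2: flow for 0.4312 to horizon, guard not reached → x = (3.5184, -9.4198)

1 1.1740 0->1
2 1.6806 1->2
final: 2 3.5184 -9.4198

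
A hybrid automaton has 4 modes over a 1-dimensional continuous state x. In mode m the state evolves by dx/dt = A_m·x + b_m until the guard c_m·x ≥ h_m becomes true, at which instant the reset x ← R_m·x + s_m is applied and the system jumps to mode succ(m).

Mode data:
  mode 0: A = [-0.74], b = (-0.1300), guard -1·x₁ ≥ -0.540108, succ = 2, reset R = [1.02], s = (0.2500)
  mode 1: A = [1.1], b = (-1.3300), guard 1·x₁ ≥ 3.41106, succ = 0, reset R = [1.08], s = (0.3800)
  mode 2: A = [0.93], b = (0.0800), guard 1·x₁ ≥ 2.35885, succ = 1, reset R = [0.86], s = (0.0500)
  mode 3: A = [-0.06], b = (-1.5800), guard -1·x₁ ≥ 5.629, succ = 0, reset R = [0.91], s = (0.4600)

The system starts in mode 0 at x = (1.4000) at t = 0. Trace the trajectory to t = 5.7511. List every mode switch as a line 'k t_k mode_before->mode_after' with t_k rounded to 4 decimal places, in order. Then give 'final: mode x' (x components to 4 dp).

1 1.0663 0->2
2 2.1566 2->1
3 3.0013 1->0
4 5.4051 0->2
final: 2 1.1375

Mode 0: guard c·x = -0.5401 hit at Δt = 1.0663 (t = 1.0663), x⁻ = (0.5401) → reset → x⁺ = (0.8009), jump to mode 2
Mode 2: guard c·x = 2.3588 hit at Δt = 1.0903 (t = 2.1566), x⁻ = (2.3588) → reset → x⁺ = (2.0786), jump to mode 1
Mode 1: guard c·x = 3.4111 hit at Δt = 0.8447 (t = 3.0013), x⁻ = (3.4111) → reset → x⁺ = (4.0639), jump to mode 0
Mode 0: guard c·x = -0.5401 hit at Δt = 2.4039 (t = 5.4051), x⁻ = (0.5401) → reset → x⁺ = (0.8009), jump to mode 2
Mode 2: flow for 0.3460 to horizon, guard not reached → x = (1.1375)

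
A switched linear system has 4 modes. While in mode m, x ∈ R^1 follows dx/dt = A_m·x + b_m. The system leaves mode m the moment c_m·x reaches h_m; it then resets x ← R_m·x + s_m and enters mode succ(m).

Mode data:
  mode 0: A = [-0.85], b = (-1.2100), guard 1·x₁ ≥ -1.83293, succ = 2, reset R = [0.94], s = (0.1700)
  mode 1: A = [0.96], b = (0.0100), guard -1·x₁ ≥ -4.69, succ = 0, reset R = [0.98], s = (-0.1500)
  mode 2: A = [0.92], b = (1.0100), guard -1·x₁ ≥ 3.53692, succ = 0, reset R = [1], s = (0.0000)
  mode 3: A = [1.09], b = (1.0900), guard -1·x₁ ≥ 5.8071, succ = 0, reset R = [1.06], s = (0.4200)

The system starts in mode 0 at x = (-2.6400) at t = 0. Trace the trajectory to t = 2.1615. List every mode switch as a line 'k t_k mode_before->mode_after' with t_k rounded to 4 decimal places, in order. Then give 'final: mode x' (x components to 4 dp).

Mode 0: guard c·x = -1.8329 hit at Δt = 1.2812 (t = 1.2812), x⁻ = (-1.8329) → reset → x⁺ = (-1.5530), jump to mode 2
Mode 2: flow for 0.8803 to horizon, guard not reached → x = (-2.1208)

1 1.2812 0->2
final: 2 -2.1208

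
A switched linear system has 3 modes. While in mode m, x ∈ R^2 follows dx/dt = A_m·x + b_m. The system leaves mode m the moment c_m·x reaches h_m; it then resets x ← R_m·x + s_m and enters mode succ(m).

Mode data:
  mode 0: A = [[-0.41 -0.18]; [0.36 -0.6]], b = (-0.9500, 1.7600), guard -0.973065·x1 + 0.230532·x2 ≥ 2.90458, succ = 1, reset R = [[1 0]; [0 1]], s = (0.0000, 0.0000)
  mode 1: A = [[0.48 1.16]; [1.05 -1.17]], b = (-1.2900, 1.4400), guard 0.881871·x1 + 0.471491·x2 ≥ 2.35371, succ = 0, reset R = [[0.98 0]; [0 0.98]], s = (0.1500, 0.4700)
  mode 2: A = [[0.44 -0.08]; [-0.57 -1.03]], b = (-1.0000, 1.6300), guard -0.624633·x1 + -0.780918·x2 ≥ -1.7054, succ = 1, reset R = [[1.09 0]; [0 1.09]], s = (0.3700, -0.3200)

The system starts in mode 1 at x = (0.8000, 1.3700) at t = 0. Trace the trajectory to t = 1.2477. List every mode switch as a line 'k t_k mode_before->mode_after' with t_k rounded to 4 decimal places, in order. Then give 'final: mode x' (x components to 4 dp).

Mode 1: guard c·x = 2.3537 hit at Δt = 0.7296 (t = 0.7296), x⁻ = (1.6435, 1.9180) → reset → x⁺ = (1.7607, 2.3497), jump to mode 0
Mode 0: flow for 0.5181 to horizon, guard not reached → x = (0.7655, 2.7016)

1 0.7296 1->0
final: 0 0.7655 2.7016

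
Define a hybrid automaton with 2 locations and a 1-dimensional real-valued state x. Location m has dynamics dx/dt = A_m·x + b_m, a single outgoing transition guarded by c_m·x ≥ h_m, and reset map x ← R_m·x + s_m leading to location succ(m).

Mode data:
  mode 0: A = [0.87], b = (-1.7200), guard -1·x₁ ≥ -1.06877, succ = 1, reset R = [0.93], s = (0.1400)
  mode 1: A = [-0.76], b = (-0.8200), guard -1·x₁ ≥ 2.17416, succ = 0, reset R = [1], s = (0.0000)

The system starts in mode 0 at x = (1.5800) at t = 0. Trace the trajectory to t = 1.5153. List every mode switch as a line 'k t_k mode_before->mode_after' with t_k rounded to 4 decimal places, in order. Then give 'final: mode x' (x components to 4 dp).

1 0.9512 0->1
final: 1 0.3624

Mode 0: guard c·x = -1.0688 hit at Δt = 0.9512 (t = 0.9512), x⁻ = (1.0688) → reset → x⁺ = (1.1340), jump to mode 1
Mode 1: flow for 0.5641 to horizon, guard not reached → x = (0.3624)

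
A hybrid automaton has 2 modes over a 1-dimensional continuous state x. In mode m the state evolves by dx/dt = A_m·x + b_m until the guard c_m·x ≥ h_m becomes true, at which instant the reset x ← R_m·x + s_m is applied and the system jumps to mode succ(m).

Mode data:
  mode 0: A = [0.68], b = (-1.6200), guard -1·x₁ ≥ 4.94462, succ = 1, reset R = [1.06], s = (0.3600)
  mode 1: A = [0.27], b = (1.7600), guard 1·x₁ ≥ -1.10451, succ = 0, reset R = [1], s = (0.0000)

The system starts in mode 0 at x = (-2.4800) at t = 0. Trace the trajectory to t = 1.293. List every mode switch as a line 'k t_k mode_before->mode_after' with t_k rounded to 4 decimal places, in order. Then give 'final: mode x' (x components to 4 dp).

Mode 0: guard c·x = 4.9446 hit at Δt = 0.6030 (t = 0.6030), x⁻ = (-4.9446) → reset → x⁺ = (-4.8813), jump to mode 1
Mode 1: flow for 0.6900 to horizon, guard not reached → x = (-4.5460)

1 0.6030 0->1
final: 1 -4.5460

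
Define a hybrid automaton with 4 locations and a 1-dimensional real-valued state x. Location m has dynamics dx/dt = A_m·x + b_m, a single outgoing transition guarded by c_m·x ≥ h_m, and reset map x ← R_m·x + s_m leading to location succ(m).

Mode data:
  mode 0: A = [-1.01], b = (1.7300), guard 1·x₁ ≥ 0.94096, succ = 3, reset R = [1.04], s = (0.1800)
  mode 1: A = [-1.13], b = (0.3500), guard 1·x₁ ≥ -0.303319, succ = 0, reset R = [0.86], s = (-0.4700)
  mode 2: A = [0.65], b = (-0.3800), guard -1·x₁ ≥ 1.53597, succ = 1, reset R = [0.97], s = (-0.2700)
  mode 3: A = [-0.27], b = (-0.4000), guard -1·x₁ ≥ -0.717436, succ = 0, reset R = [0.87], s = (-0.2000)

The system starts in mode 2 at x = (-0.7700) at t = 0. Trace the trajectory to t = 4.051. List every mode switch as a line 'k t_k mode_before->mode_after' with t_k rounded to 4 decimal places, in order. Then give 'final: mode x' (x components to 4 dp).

1 0.6895 2->1
2 1.7662 1->0
3 2.9072 0->3
4 3.5844 3->0
final: 0 0.9084

Mode 2: guard c·x = 1.5360 hit at Δt = 0.6895 (t = 0.6895), x⁻ = (-1.5360) → reset → x⁺ = (-1.7599), jump to mode 1
Mode 1: guard c·x = -0.3033 hit at Δt = 1.0767 (t = 1.7662), x⁻ = (-0.3033) → reset → x⁺ = (-0.7309), jump to mode 0
Mode 0: guard c·x = 0.9410 hit at Δt = 1.1410 (t = 2.9072), x⁻ = (0.9410) → reset → x⁺ = (1.1586), jump to mode 3
Mode 3: guard c·x = -0.7174 hit at Δt = 0.6772 (t = 3.5844), x⁻ = (0.7174) → reset → x⁺ = (0.4242), jump to mode 0
Mode 0: flow for 0.4666 to horizon, guard not reached → x = (0.9084)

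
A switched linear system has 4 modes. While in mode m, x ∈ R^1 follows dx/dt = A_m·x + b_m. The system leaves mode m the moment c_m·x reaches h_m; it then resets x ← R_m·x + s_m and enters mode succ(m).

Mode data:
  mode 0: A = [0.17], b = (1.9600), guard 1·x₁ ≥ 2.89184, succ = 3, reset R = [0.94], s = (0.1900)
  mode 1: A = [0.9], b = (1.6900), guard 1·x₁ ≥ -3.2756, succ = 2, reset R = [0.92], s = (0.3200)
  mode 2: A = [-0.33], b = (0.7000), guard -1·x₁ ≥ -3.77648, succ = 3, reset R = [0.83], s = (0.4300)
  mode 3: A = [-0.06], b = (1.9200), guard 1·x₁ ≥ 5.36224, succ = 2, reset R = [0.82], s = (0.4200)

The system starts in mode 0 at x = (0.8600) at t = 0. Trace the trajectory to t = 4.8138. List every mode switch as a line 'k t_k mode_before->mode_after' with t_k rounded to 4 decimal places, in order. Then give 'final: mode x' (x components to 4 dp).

Mode 0: guard c·x = 2.8918 hit at Δt = 0.8933 (t = 0.8933), x⁻ = (2.8918) → reset → x⁺ = (2.9083), jump to mode 3
Mode 3: guard c·x = 5.3622 hit at Δt = 1.4687 (t = 2.3620), x⁻ = (5.3622) → reset → x⁺ = (4.8170), jump to mode 2
Mode 2: guard c·x = -3.7765 hit at Δt = 1.4780 (t = 3.8400), x⁻ = (3.7765) → reset → x⁺ = (3.5645), jump to mode 3
Mode 3: flow for 0.9738 to horizon, guard not reached → x = (5.1783)

1 0.8933 0->3
2 2.3620 3->2
3 3.8400 2->3
final: 3 5.1783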